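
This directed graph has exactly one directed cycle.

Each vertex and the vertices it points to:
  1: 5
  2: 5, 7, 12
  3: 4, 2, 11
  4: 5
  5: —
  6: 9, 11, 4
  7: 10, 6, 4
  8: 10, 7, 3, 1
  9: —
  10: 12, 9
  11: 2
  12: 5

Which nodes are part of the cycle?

DFS with gray/black marking from 7:
7 gray
  10 gray
    12 gray
      5 gray
      5 black
    12 black
    9 gray
    9 black
  10 black
  6 gray
    6→9: 9 black — skip
    11 gray
      2 gray
        2→5: 5 black — skip
        2→7: 7 is gray → back edge
Back edge closes the cycle 7 → 6 → 11 → 2 → 7; its vertices are {2, 6, 7, 11}.

2, 6, 7, 11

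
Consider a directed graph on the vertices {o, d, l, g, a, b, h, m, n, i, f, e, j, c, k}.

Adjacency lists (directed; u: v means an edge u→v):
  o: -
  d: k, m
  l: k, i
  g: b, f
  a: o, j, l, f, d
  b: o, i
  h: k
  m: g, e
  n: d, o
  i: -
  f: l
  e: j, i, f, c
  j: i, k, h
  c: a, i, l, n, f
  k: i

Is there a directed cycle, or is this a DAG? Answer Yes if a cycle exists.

Yes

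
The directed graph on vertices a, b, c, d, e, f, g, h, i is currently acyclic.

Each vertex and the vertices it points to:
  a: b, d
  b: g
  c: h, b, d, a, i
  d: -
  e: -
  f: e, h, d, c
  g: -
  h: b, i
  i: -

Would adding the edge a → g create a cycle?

Adding a→g creates a cycle iff g can already reach a.
Explore from g: no path reaches a. The graph stays acyclic.

No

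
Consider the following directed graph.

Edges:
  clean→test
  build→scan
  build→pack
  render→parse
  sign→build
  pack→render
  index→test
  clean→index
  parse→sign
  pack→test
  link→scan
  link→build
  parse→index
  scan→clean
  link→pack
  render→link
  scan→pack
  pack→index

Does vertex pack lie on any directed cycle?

Yes

pack is on a cycle iff pack can reach itself via ≥1 edge.
pack → render → link → pack — yes.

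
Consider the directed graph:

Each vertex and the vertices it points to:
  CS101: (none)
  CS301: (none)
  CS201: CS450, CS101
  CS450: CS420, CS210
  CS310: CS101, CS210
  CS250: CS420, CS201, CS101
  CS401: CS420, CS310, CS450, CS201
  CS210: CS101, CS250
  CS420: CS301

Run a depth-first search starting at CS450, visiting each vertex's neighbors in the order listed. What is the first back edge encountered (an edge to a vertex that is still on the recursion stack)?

DFS from CS450 (visiting each vertex's neighbors in the order listed); mark gray on enter, black on exit:
CS450 gray
  CS420 gray
    CS301 gray
    CS301 black
  CS420 black
  CS210 gray
    CS101 gray
    CS101 black
    CS250 gray
      CS250→CS420: CS420 black — skip
      CS201 gray
        CS201→CS450: CS450 is gray → back edge
First back edge: CS201 → CS450.

CS201->CS450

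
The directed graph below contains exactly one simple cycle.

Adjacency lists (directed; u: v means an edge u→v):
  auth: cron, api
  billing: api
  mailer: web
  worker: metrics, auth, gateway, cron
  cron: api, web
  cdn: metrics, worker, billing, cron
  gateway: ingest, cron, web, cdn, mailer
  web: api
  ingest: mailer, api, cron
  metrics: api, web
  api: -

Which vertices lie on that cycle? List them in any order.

cdn, worker, gateway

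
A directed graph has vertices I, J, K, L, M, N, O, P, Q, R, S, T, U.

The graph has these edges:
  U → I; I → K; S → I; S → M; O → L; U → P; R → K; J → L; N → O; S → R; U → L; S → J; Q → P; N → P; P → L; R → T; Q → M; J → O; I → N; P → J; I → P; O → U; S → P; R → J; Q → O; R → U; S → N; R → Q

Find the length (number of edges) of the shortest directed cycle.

4

For each vertex v, BFS finds the shortest path from v back to v.
The shortest such closed walk is I → N → O → U → I, length 4.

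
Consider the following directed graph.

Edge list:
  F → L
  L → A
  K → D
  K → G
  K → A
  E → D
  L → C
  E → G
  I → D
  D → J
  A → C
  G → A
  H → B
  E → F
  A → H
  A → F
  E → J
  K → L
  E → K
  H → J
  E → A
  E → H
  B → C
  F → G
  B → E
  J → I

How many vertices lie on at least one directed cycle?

11

A vertex is on a directed cycle iff it belongs to a strongly connected component of size ≥ 2 (or has a self-loop).
The vertices on cycles are {A, B, D, E, F, G, H, I, J, K, L} — 11 in total.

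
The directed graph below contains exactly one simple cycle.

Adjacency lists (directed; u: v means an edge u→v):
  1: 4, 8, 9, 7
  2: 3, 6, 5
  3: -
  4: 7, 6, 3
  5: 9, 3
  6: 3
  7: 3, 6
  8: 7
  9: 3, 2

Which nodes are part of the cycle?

DFS with gray/black marking from 9:
9 gray
  3 gray
  3 black
  2 gray
    2→3: 3 black — skip
    6 gray
      6→3: 3 black — skip
    6 black
    5 gray
      5→9: 9 is gray → back edge
Back edge closes the cycle 9 → 2 → 5 → 9; its vertices are {2, 5, 9}.

2, 5, 9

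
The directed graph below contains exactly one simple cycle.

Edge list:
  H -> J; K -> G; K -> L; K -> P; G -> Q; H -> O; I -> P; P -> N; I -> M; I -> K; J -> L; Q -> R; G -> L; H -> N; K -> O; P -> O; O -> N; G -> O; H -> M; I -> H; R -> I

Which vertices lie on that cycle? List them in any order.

G, I, K, Q, R

DFS with gray/black marking from R:
R gray
  I gray
    P gray
      O gray
        N gray
        N black
      O black
      P→N: N black — skip
    P black
    H gray
      H→O: O black — skip
      H→N: N black — skip
      J gray
        L gray
        L black
      J black
      M gray
      M black
    H black
    K gray
      K→L: L black — skip
      K→P: P black — skip
      K→O: O black — skip
      G gray
        G→O: O black — skip
        G→L: L black — skip
        Q gray
          Q→R: R is gray → back edge
Back edge closes the cycle R → I → K → G → Q → R; its vertices are {G, I, K, Q, R}.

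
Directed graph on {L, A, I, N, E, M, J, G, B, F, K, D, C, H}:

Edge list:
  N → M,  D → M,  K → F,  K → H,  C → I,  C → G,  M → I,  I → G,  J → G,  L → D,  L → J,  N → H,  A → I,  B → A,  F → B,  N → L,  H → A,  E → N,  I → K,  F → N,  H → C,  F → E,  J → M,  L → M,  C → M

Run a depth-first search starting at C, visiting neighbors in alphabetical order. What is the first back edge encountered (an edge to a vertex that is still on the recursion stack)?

A→I

DFS from C (visiting neighbors in alphabetical order); mark gray on enter, black on exit:
C gray
  G gray
  G black
  I gray
    I→G: G black — skip
    K gray
      F gray
        B gray
          A gray
            A→I: I is gray → back edge
First back edge: A → I.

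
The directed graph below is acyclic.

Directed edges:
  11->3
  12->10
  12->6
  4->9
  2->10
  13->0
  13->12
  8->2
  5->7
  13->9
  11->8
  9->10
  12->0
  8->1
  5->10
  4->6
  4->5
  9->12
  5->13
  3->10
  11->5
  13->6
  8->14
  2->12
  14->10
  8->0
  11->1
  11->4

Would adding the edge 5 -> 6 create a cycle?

No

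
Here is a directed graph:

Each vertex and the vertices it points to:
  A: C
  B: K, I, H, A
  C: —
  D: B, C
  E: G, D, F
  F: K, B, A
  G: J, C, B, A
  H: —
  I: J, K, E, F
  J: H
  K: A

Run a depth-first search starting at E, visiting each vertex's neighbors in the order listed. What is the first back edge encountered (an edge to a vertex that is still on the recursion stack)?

I→E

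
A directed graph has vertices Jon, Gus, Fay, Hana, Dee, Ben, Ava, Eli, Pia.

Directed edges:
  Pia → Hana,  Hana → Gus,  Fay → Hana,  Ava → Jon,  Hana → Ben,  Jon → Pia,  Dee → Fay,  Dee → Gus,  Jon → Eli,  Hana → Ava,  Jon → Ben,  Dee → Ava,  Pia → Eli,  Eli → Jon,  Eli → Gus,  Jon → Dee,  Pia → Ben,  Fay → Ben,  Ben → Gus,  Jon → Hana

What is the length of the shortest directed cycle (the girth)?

2

For each vertex v, BFS finds the shortest path from v back to v.
The shortest such closed walk is Jon → Eli → Jon, length 2.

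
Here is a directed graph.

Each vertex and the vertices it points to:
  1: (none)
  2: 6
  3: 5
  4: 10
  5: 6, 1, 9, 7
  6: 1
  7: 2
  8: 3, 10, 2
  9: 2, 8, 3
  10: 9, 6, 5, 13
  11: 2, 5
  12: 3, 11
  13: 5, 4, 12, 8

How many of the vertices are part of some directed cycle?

9

A vertex is on a directed cycle iff it belongs to a strongly connected component of size ≥ 2 (or has a self-loop).
The vertices on cycles are {3, 4, 5, 8, 9, 10, 11, 12, 13} — 9 in total.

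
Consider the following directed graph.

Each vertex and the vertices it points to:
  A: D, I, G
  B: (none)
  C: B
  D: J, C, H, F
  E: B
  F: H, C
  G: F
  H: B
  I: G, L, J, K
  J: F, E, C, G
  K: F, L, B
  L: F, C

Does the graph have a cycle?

No

DFS with white/gray/black marking, starting from J:
J gray
  F gray
    H gray
      B gray
      B black
    H black
    C gray
      C→B: B black — skip
    C black
  F black
  E gray
    E→B: B black — skip
  E black
  J→C: C black — skip
  G gray
    G→F: F black — skip
  G black
J black
A gray
  D gray
    D→J: J black — skip
    D→C: C black — skip
    D→H: H black — skip
    D→F: F black — skip
  D black
  I gray
    I→G: G black — skip
    L gray
      L→F: F black — skip
      L→C: C black — skip
    L black
    I→J: J black — skip
    K gray
      K→F: F black — skip
      K→L: L black — skip
      K→B: B black — skip
    K black
  I black
  A→G: G black — skip
A black
Every edge goes to a white or black vertex — no back edge, so the graph is acyclic.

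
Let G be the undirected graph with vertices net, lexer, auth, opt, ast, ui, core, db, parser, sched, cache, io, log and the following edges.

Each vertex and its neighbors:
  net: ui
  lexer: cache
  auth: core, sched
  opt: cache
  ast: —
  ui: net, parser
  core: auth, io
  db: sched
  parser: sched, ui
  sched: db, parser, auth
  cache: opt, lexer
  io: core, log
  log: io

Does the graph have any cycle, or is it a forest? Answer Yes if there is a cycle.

DFS, tracking each vertex's parent; an edge to a visited non-parent vertex closes a cycle.
Start from auth:
visit auth (parent –)
  visit core (parent auth)
    core–auth: parent, skip
    visit io (parent core)
      io–core: parent, skip
      visit log (parent io)
        log–io: parent, skip
  visit sched (parent auth)
    visit db (parent sched)
      db–sched: parent, skip
    visit parser (parent sched)
      parser–sched: parent, skip
      visit ui (parent parser)
        visit net (parent ui)
          net–ui: parent, skip
        ui–parser: parent, skip
    sched–auth: parent, skip
visit lexer (parent –)
  visit cache (parent lexer)
    visit opt (parent cache)
      opt–cache: parent, skip
    cache–lexer: parent, skip
visit ast (parent –)
No non-parent visited neighbor found — the graph is a forest.

No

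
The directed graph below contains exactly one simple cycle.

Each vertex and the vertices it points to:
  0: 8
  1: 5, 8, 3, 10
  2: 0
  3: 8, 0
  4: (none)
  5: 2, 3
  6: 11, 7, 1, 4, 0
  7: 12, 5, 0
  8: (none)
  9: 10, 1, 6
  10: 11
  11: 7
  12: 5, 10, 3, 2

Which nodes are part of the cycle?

DFS with gray/black marking from 11:
11 gray
  7 gray
    12 gray
      5 gray
        2 gray
          0 gray
            8 gray
            8 black
          0 black
        2 black
        3 gray
          3→8: 8 black — skip
          3→0: 0 black — skip
        3 black
      5 black
      10 gray
        10→11: 11 is gray → back edge
Back edge closes the cycle 11 → 7 → 12 → 10 → 11; its vertices are {7, 10, 11, 12}.

7, 10, 11, 12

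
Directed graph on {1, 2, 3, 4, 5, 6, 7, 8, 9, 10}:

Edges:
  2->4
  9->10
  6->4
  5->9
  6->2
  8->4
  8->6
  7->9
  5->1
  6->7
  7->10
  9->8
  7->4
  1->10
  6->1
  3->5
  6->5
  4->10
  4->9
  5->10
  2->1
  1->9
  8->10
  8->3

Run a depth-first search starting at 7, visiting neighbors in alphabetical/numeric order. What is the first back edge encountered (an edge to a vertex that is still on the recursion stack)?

1→9

DFS from 7 (visiting neighbors in alphabetical/numeric order); mark gray on enter, black on exit:
7 gray
  4 gray
    9 gray
      8 gray
        3 gray
          5 gray
            1 gray
              1→9: 9 is gray → back edge
First back edge: 1 → 9.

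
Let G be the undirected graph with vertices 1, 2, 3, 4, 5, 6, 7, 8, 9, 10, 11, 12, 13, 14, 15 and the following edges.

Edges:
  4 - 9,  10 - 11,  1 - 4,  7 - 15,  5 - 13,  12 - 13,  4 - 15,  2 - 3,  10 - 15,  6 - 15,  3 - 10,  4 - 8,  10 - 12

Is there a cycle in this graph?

No

DFS, tracking each vertex's parent; an edge to a visited non-parent vertex closes a cycle.
Start from 15:
visit 15 (parent –)
  visit 6 (parent 15)
    6–15: parent, skip
  visit 10 (parent 15)
    visit 3 (parent 10)
      visit 2 (parent 3)
        2–3: parent, skip
      3–10: parent, skip
    visit 11 (parent 10)
      11–10: parent, skip
    visit 12 (parent 10)
      12–10: parent, skip
      visit 13 (parent 12)
        13–12: parent, skip
        visit 5 (parent 13)
          5–13: parent, skip
    10–15: parent, skip
  visit 4 (parent 15)
    4–15: parent, skip
    visit 8 (parent 4)
      8–4: parent, skip
    visit 9 (parent 4)
      9–4: parent, skip
    visit 1 (parent 4)
      1–4: parent, skip
  visit 7 (parent 15)
    7–15: parent, skip
visit 14 (parent –)
No non-parent visited neighbor found — the graph is a forest.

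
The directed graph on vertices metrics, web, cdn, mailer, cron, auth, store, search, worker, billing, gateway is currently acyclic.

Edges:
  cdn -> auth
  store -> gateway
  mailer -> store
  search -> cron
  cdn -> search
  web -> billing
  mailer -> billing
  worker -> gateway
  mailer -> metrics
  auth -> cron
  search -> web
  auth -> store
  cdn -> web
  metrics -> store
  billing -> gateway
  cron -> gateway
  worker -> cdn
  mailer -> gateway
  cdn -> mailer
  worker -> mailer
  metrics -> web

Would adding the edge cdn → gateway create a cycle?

No

Adding cdn→gateway creates a cycle iff gateway can already reach cdn.
Explore from gateway: no path reaches cdn. The graph stays acyclic.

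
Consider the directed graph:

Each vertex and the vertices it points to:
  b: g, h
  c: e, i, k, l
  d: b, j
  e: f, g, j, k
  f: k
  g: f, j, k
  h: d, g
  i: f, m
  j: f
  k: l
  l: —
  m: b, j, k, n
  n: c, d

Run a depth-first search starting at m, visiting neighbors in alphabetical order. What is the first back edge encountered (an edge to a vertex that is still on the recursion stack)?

DFS from m (visiting neighbors in alphabetical order); mark gray on enter, black on exit:
m gray
  b gray
    g gray
      f gray
        k gray
          l gray
          l black
        k black
      f black
      j gray
        j→f: f black — skip
      j black
      g→k: k black — skip
    g black
    h gray
      d gray
        d→b: b is gray → back edge
First back edge: d → b.

d→b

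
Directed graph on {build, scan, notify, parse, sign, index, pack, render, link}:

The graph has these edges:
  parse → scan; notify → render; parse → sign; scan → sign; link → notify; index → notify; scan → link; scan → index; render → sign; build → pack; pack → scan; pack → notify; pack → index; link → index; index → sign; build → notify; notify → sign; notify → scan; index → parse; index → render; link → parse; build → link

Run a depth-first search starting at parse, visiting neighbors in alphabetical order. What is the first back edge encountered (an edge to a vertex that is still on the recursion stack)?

notify→scan

DFS from parse (visiting neighbors in alphabetical order); mark gray on enter, black on exit:
parse gray
  scan gray
    index gray
      notify gray
        render gray
          sign gray
          sign black
        render black
        notify→scan: scan is gray → back edge
First back edge: notify → scan.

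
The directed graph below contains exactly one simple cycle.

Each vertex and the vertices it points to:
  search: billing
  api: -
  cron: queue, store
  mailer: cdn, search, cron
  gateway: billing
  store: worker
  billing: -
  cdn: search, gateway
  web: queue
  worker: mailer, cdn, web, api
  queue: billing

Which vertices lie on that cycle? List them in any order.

cron, store, mailer, worker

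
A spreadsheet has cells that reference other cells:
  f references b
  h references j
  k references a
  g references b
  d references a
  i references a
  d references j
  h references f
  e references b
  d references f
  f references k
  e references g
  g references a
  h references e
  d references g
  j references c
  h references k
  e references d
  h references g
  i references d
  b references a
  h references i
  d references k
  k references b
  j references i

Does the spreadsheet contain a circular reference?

Yes

DFS with white/gray/black marking, starting from a:
a gray
a black
b gray
  b→a: a black — skip
b black
e gray
  d gray
    f gray
      k gray
        k→a: a black — skip
        k→b: b black — skip
      k black
      f→b: b black — skip
    f black
    g gray
      g→b: b black — skip
      g→a: a black — skip
    g black
    j gray
      i gray
        i→a: a black — skip
        i→d: d is gray → back edge
Back edge found, so a cycle exists: d → j → i → d.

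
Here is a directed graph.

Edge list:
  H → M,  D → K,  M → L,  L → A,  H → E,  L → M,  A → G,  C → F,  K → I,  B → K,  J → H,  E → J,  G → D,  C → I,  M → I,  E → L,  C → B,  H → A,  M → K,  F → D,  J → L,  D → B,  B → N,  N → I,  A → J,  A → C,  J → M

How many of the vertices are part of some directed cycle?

A vertex is on a directed cycle iff it belongs to a strongly connected component of size ≥ 2 (or has a self-loop).
The vertices on cycles are {A, E, H, J, L, M} — 6 in total.

6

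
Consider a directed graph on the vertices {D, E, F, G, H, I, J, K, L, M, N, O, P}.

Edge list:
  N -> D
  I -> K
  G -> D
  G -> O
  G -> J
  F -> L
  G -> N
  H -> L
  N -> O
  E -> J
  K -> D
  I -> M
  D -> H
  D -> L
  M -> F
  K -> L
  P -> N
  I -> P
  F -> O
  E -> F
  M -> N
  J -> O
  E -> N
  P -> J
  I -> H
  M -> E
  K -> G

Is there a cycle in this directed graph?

DFS with white/gray/black marking, starting from K:
K gray
  G gray
    D gray
      L gray
      L black
      H gray
        H→L: L black — skip
      H black
    D black
    O gray
    O black
    J gray
      J→O: O black — skip
    J black
    N gray
      N→D: D black — skip
      N→O: O black — skip
    N black
  G black
  K→D: D black — skip
  K→L: L black — skip
K black
E gray
  E→N: N black — skip
  F gray
    F→L: L black — skip
    F→O: O black — skip
  F black
  E→J: J black — skip
E black
I gray
  I→K: K black — skip
  M gray
    M→N: N black — skip
    M→F: F black — skip
    M→E: E black — skip
  M black
  I→H: H black — skip
  P gray
    P→J: J black — skip
    P→N: N black — skip
  P black
I black
Every edge goes to a white or black vertex — no back edge, so the graph is acyclic.

No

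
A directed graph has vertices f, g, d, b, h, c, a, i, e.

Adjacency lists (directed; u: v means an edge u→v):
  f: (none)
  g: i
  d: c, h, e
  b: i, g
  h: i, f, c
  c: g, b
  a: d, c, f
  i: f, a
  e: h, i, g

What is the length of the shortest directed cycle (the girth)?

For each vertex v, BFS finds the shortest path from v back to v.
The shortest such closed walk is d → h → i → a → d, length 4.

4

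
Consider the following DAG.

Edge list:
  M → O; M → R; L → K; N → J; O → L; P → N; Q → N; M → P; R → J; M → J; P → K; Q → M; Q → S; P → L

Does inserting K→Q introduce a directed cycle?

Yes

Adding K→Q creates a cycle iff Q can already reach K.
Path from Q: Q → M → P → K.
So Q → … → K → Q is a cycle.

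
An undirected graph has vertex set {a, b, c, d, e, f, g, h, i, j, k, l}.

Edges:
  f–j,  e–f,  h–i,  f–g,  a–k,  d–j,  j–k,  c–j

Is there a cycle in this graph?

No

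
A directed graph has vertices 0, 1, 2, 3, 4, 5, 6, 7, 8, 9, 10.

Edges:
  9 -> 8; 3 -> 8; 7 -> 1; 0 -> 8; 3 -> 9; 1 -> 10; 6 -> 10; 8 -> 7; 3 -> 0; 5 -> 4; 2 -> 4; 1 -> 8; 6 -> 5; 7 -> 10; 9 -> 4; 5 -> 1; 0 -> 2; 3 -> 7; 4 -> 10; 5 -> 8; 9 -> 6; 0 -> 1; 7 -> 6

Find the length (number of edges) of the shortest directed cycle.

3

For each vertex v, BFS finds the shortest path from v back to v.
The shortest such closed walk is 8 → 7 → 1 → 8, length 3.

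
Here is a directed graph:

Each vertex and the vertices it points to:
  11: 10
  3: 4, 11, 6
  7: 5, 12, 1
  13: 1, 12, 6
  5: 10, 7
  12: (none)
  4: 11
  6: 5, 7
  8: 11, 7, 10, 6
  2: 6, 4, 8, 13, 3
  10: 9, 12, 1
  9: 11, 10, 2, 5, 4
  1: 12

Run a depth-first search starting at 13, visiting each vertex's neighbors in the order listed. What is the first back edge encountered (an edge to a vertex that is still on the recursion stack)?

11→10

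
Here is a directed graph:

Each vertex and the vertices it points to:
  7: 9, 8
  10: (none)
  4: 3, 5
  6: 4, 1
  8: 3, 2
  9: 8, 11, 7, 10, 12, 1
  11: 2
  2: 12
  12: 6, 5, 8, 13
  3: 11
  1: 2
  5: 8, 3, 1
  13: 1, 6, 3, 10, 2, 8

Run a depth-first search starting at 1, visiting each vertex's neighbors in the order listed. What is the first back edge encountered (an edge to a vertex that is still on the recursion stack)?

11->2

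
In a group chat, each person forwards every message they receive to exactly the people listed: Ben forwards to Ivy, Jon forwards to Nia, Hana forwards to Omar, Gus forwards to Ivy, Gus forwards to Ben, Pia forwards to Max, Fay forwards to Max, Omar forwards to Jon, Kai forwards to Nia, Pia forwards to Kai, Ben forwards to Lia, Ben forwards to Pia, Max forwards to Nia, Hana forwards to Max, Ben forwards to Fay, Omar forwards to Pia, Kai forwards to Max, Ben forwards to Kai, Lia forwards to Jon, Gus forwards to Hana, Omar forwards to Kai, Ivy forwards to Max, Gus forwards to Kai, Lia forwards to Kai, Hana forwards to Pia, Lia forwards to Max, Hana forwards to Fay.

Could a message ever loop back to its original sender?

No

DFS with white/gray/black marking, starting from Kai:
Kai gray
  Nia gray
  Nia black
  Max gray
    Max→Nia: Nia black — skip
  Max black
Kai black
Omar gray
  Jon gray
    Jon→Nia: Nia black — skip
  Jon black
  Pia gray
    Pia→Max: Max black — skip
    Pia→Kai: Kai black — skip
  Pia black
  Omar→Kai: Kai black — skip
Omar black
Ben gray
  Ivy gray
    Ivy→Max: Max black — skip
  Ivy black
  Fay gray
    Fay→Max: Max black — skip
  Fay black
  Ben→Pia: Pia black — skip
  Lia gray
    Lia→Jon: Jon black — skip
    Lia→Kai: Kai black — skip
    Lia→Max: Max black — skip
  Lia black
  Ben→Kai: Kai black — skip
Ben black
Hana gray
  Hana→Omar: Omar black — skip
  Hana→Pia: Pia black — skip
  Hana→Fay: Fay black — skip
  Hana→Max: Max black — skip
Hana black
Gus gray
  Gus→Ivy: Ivy black — skip
  Gus→Kai: Kai black — skip
  Gus→Hana: Hana black — skip
  Gus→Ben: Ben black — skip
Gus black
Every edge goes to a white or black vertex — no back edge, so the graph is acyclic.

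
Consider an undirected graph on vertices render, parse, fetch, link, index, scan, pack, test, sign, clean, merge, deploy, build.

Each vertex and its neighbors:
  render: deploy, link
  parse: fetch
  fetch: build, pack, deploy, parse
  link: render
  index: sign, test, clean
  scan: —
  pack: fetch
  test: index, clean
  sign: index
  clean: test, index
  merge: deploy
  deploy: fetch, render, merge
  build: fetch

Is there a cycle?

Yes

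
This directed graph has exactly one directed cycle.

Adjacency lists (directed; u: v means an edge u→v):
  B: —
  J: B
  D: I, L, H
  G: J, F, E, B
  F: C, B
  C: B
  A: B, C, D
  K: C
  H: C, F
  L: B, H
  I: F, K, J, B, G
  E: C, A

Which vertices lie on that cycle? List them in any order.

DFS with gray/black marking from D:
D gray
  I gray
    F gray
      C gray
        B gray
        B black
      C black
      F→B: B black — skip
    F black
    K gray
      K→C: C black — skip
    K black
    J gray
      J→B: B black — skip
    J black
    I→B: B black — skip
    G gray
      G→J: J black — skip
      G→F: F black — skip
      E gray
        E→C: C black — skip
        A gray
          A→B: B black — skip
          A→C: C black — skip
          A→D: D is gray → back edge
Back edge closes the cycle D → I → G → E → A → D; its vertices are {A, D, E, G, I}.

A, D, E, G, I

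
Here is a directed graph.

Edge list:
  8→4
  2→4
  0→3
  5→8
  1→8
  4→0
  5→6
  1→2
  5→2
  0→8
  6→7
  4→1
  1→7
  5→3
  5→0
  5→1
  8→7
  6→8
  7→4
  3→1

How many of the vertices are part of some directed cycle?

A vertex is on a directed cycle iff it belongs to a strongly connected component of size ≥ 2 (or has a self-loop).
The vertices on cycles are {0, 1, 2, 3, 4, 7, 8} — 7 in total.

7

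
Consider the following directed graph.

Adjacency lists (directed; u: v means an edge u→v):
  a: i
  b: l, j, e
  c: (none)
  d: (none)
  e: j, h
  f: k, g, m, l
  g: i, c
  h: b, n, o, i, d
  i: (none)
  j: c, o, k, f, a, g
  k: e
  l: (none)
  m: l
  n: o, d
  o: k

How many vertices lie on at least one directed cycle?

8

A vertex is on a directed cycle iff it belongs to a strongly connected component of size ≥ 2 (or has a self-loop).
The vertices on cycles are {b, e, f, h, j, k, n, o} — 8 in total.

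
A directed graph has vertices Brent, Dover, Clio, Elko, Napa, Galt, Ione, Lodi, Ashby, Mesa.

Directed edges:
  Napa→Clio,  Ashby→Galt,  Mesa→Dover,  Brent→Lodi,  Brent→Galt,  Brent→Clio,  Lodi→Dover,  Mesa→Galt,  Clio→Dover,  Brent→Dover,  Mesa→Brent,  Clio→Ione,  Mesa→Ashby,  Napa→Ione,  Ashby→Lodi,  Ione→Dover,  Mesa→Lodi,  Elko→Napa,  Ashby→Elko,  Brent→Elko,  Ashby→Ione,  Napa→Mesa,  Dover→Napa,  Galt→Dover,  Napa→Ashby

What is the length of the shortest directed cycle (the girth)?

For each vertex v, BFS finds the shortest path from v back to v.
The shortest such closed walk is Elko → Napa → Ashby → Elko, length 3.

3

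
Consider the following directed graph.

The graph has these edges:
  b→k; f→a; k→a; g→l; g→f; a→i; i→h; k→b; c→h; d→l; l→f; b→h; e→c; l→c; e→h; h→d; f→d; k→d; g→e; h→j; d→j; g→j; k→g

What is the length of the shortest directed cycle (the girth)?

For each vertex v, BFS finds the shortest path from v back to v.
The shortest such closed walk is b → k → b, length 2.

2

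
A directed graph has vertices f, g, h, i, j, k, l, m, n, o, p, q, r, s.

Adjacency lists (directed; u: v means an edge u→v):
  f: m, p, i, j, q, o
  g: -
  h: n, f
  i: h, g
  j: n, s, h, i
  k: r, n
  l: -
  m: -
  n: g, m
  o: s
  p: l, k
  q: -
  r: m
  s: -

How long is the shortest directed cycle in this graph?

For each vertex v, BFS finds the shortest path from v back to v.
The shortest such closed walk is f → j → h → f, length 3.

3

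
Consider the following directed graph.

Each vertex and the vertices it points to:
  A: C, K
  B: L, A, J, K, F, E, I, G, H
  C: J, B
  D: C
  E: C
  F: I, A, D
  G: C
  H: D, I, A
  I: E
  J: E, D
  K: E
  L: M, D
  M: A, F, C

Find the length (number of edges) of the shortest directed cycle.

3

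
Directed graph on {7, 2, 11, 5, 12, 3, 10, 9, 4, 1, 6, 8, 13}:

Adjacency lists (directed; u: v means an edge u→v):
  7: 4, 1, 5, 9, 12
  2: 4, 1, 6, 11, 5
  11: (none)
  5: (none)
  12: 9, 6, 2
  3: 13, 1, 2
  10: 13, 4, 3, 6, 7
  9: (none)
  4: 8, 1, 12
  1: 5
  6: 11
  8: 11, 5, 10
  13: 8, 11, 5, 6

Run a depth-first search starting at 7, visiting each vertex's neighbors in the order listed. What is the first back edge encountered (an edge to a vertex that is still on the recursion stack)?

DFS from 7 (visiting each vertex's neighbors in the order listed); mark gray on enter, black on exit:
7 gray
  4 gray
    8 gray
      11 gray
      11 black
      5 gray
      5 black
      10 gray
        13 gray
          13→8: 8 is gray → back edge
First back edge: 13 → 8.

13->8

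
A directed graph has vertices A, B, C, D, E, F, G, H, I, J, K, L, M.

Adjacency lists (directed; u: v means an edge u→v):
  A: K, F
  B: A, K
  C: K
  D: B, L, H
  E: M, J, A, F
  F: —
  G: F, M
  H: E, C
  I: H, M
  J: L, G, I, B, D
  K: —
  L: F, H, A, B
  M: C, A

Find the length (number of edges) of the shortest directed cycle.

For each vertex v, BFS finds the shortest path from v back to v.
The shortest such closed walk is J → D → H → E → J, length 4.

4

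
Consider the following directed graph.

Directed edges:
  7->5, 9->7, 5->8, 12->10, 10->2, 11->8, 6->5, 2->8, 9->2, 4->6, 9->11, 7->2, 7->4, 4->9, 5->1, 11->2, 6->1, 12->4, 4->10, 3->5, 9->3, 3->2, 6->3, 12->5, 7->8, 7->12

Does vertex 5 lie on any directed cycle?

No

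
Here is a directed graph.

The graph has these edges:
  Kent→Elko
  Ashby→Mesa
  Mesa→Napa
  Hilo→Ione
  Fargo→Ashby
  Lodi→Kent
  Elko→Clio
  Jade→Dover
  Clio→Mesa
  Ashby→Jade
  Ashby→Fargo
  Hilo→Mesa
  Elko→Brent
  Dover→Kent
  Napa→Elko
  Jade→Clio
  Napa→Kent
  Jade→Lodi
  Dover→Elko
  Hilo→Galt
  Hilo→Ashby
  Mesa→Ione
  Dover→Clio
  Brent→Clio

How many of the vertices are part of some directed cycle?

8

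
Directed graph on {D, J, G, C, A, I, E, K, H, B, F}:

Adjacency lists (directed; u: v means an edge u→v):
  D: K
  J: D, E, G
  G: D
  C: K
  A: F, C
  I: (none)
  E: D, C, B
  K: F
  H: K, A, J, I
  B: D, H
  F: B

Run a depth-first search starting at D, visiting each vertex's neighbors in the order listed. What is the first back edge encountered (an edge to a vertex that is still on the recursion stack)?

B→D

DFS from D (visiting each vertex's neighbors in the order listed); mark gray on enter, black on exit:
D gray
  K gray
    F gray
      B gray
        B→D: D is gray → back edge
First back edge: B → D.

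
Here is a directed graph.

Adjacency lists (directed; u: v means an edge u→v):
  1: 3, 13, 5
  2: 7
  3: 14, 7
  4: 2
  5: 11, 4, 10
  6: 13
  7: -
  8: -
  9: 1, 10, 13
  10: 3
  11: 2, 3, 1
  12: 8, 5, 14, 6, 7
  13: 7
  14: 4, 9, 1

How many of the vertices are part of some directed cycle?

7

A vertex is on a directed cycle iff it belongs to a strongly connected component of size ≥ 2 (or has a self-loop).
The vertices on cycles are {1, 3, 5, 9, 10, 11, 14} — 7 in total.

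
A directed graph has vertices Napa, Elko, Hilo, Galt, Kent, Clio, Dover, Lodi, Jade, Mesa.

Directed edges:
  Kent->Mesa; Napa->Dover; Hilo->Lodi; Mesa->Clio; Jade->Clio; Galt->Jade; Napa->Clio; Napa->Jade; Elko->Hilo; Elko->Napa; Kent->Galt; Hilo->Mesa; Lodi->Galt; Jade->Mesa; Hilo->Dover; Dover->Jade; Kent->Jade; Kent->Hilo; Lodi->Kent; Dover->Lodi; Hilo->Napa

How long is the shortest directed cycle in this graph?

3

For each vertex v, BFS finds the shortest path from v back to v.
The shortest such closed walk is Hilo → Lodi → Kent → Hilo, length 3.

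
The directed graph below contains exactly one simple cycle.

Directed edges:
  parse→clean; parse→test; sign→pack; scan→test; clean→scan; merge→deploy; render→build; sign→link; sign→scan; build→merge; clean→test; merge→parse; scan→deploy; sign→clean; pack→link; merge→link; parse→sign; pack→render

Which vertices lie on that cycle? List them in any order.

DFS with gray/black marking from build:
build gray
  merge gray
    deploy gray
    deploy black
    parse gray
      clean gray
        scan gray
          test gray
          test black
          scan→deploy: deploy black — skip
        scan black
        clean→test: test black — skip
      clean black
      sign gray
        sign→scan: scan black — skip
        pack gray
          render gray
            render→build: build is gray → back edge
Back edge closes the cycle build → merge → parse → sign → pack → render → build; its vertices are {pack, sign, build, merge, parse, render}.

pack, sign, build, merge, parse, render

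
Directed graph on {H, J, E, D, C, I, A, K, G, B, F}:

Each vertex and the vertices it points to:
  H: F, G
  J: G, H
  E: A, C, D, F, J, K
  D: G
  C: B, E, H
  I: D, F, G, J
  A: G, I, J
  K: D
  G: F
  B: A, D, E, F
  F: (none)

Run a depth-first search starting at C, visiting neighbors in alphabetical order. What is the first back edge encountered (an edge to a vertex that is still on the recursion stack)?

E→C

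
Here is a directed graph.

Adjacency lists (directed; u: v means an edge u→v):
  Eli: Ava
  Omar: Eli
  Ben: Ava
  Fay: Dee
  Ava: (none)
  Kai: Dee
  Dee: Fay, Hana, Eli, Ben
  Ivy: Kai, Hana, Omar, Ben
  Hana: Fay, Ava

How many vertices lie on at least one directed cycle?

A vertex is on a directed cycle iff it belongs to a strongly connected component of size ≥ 2 (or has a self-loop).
The vertices on cycles are {Dee, Fay, Hana} — 3 in total.

3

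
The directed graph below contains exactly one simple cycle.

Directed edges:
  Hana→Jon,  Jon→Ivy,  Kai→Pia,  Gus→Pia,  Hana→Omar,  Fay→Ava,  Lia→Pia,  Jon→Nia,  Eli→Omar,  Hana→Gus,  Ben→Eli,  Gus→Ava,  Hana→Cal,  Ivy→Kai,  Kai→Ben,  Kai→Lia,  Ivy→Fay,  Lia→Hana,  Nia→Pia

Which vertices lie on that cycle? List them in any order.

DFS with gray/black marking from Kai:
Kai gray
  Pia gray
  Pia black
  Lia gray
    Lia→Pia: Pia black — skip
    Hana gray
      Gus gray
        Gus→Pia: Pia black — skip
        Ava gray
        Ava black
      Gus black
      Jon gray
        Nia gray
          Nia→Pia: Pia black — skip
        Nia black
        Ivy gray
          Fay gray
            Fay→Ava: Ava black — skip
          Fay black
          Ivy→Kai: Kai is gray → back edge
Back edge closes the cycle Kai → Lia → Hana → Jon → Ivy → Kai; its vertices are {Ivy, Jon, Kai, Lia, Hana}.

Ivy, Jon, Kai, Lia, Hana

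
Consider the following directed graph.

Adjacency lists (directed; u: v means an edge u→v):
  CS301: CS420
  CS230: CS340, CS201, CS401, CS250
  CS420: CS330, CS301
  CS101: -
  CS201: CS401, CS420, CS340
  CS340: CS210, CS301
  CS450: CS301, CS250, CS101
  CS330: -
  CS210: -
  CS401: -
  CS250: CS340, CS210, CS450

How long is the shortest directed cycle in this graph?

2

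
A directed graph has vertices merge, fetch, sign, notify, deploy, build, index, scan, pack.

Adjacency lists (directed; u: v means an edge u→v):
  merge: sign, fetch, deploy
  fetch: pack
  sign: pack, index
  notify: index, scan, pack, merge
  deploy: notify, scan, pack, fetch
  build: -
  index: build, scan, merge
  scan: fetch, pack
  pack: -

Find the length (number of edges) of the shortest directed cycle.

3

For each vertex v, BFS finds the shortest path from v back to v.
The shortest such closed walk is index → merge → sign → index, length 3.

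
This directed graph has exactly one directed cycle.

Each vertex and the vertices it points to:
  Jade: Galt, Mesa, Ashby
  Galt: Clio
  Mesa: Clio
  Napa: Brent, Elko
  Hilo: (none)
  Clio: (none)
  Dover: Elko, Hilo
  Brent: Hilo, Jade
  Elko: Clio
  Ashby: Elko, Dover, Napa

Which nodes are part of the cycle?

Jade, Napa, Ashby, Brent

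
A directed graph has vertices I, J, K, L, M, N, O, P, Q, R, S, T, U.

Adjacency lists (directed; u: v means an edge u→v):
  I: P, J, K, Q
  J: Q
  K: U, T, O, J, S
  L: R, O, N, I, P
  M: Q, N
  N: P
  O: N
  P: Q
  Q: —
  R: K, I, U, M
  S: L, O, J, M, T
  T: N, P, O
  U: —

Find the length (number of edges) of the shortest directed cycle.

For each vertex v, BFS finds the shortest path from v back to v.
The shortest such closed walk is K → S → L → R → K, length 4.

4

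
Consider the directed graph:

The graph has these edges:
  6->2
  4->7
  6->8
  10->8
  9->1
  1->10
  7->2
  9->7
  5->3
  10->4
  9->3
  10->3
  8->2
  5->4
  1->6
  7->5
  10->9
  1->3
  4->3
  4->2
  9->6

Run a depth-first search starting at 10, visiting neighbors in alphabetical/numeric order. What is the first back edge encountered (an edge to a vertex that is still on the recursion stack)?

DFS from 10 (visiting neighbors in alphabetical/numeric order); mark gray on enter, black on exit:
10 gray
  3 gray
  3 black
  4 gray
    2 gray
    2 black
    4→3: 3 black — skip
    7 gray
      7→2: 2 black — skip
      5 gray
        5→3: 3 black — skip
        5→4: 4 is gray → back edge
First back edge: 5 → 4.

5->4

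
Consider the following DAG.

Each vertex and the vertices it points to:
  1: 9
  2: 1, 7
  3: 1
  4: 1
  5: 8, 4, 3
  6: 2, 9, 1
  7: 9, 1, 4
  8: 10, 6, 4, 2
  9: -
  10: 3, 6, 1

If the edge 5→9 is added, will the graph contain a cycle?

Adding 5→9 creates a cycle iff 9 can already reach 5.
Explore from 9: no path reaches 5. The graph stays acyclic.

No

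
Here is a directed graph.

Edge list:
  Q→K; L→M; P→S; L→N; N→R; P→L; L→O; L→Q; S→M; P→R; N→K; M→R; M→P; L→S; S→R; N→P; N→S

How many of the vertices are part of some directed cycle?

A vertex is on a directed cycle iff it belongs to a strongly connected component of size ≥ 2 (or has a self-loop).
The vertices on cycles are {L, M, N, P, S} — 5 in total.

5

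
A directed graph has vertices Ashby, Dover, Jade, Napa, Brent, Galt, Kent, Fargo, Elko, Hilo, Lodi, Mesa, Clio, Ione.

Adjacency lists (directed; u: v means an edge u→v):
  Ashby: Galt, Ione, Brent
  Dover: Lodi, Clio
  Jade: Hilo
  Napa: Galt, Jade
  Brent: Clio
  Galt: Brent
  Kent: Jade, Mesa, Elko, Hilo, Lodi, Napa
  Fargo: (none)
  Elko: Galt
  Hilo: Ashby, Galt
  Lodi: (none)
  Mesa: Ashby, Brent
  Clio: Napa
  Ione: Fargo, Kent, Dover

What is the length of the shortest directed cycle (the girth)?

4

For each vertex v, BFS finds the shortest path from v back to v.
The shortest such closed walk is Ione → Kent → Hilo → Ashby → Ione, length 4.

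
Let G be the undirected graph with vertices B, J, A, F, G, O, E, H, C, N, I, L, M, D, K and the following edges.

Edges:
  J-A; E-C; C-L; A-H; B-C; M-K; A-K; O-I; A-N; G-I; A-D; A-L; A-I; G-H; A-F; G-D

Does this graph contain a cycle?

Yes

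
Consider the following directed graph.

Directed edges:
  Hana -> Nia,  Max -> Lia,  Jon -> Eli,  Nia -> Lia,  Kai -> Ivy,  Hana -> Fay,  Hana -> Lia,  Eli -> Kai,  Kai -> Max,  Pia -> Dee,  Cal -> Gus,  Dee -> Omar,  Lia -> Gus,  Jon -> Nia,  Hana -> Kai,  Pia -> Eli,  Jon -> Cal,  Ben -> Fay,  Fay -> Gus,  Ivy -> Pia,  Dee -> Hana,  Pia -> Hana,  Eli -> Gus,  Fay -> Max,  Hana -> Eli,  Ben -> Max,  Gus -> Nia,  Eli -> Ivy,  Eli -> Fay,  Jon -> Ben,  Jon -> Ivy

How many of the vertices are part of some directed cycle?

A vertex is on a directed cycle iff it belongs to a strongly connected component of size ≥ 2 (or has a self-loop).
The vertices on cycles are {Dee, Eli, Gus, Ivy, Kai, Lia, Nia, Pia, Hana} — 9 in total.

9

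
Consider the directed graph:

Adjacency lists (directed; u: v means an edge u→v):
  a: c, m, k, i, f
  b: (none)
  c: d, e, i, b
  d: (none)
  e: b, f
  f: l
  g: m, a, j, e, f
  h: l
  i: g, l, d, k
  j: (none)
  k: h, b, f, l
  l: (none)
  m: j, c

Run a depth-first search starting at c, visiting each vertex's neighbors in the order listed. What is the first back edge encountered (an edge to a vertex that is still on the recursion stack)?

m→c

DFS from c (visiting each vertex's neighbors in the order listed); mark gray on enter, black on exit:
c gray
  d gray
  d black
  e gray
    b gray
    b black
    f gray
      l gray
      l black
    f black
  e black
  i gray
    g gray
      m gray
        j gray
        j black
        m→c: c is gray → back edge
First back edge: m → c.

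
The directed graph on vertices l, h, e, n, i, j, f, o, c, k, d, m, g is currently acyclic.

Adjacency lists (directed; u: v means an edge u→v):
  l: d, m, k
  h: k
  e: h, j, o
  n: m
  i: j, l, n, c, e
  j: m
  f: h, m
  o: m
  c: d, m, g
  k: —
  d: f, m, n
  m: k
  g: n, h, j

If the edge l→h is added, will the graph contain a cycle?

No

Adding l→h creates a cycle iff h can already reach l.
Explore from h: no path reaches l. The graph stays acyclic.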